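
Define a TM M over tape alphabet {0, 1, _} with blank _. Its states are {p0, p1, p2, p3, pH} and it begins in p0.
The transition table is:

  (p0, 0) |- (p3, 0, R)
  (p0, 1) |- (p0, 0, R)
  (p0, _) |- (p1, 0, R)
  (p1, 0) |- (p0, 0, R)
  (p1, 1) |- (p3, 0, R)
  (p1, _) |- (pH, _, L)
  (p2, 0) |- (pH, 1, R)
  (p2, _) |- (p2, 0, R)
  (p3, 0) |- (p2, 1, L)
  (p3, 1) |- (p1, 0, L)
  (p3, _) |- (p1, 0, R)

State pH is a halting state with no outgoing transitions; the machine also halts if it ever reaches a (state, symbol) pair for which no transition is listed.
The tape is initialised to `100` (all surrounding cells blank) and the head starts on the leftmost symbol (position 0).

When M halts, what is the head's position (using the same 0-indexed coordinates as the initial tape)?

p0 | [1]00   read 1 → write 0, move R, go to p0
p0 | 0[0]0   read 0 → write 0, move R, go to p3
p3 | 00[0]   read 0 → write 1, move L, go to p2
p2 | 0[0]1   read 0 → write 1, move R, go to pH
pH | 01[1]
At halt the head is at cell 2.

2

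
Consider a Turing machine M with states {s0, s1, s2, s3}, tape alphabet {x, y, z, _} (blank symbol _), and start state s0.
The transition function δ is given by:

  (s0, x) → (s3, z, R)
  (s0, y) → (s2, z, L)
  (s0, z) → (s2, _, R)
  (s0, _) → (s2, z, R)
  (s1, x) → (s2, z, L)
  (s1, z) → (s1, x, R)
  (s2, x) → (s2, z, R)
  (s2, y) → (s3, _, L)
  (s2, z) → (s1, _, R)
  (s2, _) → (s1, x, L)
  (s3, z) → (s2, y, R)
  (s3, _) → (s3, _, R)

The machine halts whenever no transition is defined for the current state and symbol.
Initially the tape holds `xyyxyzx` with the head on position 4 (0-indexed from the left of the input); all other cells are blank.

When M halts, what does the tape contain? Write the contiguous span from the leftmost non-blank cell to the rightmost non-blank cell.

xyyz_z

state=s0 head=4 tape=xyyx[y]zx_   (s0,y)→(s2,z,L)
state=s2 head=3 tape=xyy[x]zzx_   (s2,x)→(s2,z,R)
state=s2 head=4 tape=xyyz[z]zx_   (s2,z)→(s1,_,R)
state=s1 head=5 tape=xyyz_[z]x_   (s1,z)→(s1,x,R)
state=s1 head=6 tape=xyyz_x[x]_   (s1,x)→(s2,z,L)
state=s2 head=5 tape=xyyz_[x]z_   (s2,x)→(s2,z,R)
state=s2 head=6 tape=xyyz_z[z]_   (s2,z)→(s1,_,R)
state=s1 head=7 tape=xyyz_z_[_]
The non-blank tape span at halt is xyyz_z.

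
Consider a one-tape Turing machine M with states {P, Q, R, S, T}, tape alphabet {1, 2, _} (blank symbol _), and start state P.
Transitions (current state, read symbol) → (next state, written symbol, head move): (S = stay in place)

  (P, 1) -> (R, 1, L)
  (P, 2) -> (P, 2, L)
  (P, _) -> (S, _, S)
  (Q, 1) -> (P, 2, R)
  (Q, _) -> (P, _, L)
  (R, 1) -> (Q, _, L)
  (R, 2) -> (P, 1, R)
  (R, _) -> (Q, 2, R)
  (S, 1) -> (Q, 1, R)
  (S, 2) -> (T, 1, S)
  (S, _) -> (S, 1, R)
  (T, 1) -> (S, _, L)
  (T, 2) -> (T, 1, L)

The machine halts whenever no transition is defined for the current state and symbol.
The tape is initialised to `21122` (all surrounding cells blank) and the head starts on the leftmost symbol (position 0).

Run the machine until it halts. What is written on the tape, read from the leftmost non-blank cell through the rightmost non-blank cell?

22_1222

P | __[2]1122   read 2 → write 2, move L, go to P
P | _[_]21122   read _ → write _, move S, go to S
S | _[_]21122   read _ → write 1, move R, go to S
S | _1[2]1122   read 2 → write 1, move S, go to T
T | _1[1]1122   read 1 → write _, move L, go to S
S | _[1]_1122   read 1 → write 1, move R, go to Q
Q | _1[_]1122   read _ → write _, move L, go to P
P | _[1]_1122   read 1 → write 1, move L, go to R
R | [_]1_1122   read _ → write 2, move R, go to Q
Q | 2[1]_1122   read 1 → write 2, move R, go to P
P | 22[_]1122   read _ → write _, move S, go to S
S | 22[_]1122   read _ → write 1, move R, go to S
S | 221[1]122   read 1 → write 1, move R, go to Q
Q | 2211[1]22   read 1 → write 2, move R, go to P
P | 22112[2]2   read 2 → write 2, move L, go to P
P | 2211[2]22   read 2 → write 2, move L, go to P
P | 221[1]222   read 1 → write 1, move L, go to R
R | 22[1]1222   read 1 → write _, move L, go to Q
Q | 2[2]_1222
The non-blank tape span at halt is 22_1222.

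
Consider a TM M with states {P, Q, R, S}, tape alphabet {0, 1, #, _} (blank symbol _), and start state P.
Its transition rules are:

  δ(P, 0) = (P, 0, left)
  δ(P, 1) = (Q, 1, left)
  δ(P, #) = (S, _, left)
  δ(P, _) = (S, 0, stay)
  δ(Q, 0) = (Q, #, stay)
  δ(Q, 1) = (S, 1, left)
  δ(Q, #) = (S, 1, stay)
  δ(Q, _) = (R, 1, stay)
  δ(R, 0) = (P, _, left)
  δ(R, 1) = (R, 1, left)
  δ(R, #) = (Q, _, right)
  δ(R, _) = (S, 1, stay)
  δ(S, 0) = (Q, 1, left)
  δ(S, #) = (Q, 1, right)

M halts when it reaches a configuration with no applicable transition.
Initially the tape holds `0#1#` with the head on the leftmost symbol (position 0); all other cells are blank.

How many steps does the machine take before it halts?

P | ___[0]#1#   read 0 → write 0, move left, go to P
P | __[_]0#1#   read _ → write 0, move stay, go to S
S | __[0]0#1#   read 0 → write 1, move left, go to Q
Q | _[_]10#1#   read _ → write 1, move stay, go to R
R | _[1]10#1#   read 1 → write 1, move left, go to R
R | [_]110#1#   read _ → write 1, move stay, go to S
S | [1]110#1#
M halts after 6 transitions.

6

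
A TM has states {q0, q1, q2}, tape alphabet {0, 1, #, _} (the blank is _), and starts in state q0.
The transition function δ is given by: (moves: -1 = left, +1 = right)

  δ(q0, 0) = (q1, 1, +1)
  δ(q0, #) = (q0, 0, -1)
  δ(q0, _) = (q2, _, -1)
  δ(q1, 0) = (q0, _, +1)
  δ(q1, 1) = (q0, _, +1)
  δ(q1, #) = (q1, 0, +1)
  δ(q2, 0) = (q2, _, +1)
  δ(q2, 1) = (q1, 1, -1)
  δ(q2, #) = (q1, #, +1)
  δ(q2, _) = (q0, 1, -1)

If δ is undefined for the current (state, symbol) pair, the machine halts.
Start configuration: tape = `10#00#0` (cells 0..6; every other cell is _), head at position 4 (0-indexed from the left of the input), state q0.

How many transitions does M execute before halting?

9

q0 | 10#0[0]#0_   read 0 → write 1, move +1, go to q1
q1 | 10#01[#]0_   read # → write 0, move +1, go to q1
q1 | 10#010[0]_   read 0 → write _, move +1, go to q0
q0 | 10#010_[_]   read _ → write _, move -1, go to q2
q2 | 10#010[_]_   read _ → write 1, move -1, go to q0
q0 | 10#01[0]1_   read 0 → write 1, move +1, go to q1
q1 | 10#011[1]_   read 1 → write _, move +1, go to q0
q0 | 10#011_[_]   read _ → write _, move -1, go to q2
q2 | 10#011[_]_   read _ → write 1, move -1, go to q0
q0 | 10#01[1]1_
M halts after 9 transitions.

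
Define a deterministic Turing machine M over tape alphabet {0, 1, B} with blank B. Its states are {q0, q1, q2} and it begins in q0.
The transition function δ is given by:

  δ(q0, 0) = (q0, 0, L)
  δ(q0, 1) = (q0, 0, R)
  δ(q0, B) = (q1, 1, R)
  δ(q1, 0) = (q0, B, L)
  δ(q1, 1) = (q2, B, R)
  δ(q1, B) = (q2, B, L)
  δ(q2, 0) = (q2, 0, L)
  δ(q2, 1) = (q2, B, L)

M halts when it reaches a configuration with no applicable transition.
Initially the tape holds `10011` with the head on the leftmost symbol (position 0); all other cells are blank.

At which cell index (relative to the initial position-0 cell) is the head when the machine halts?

state=q0 head=0 tape=B[1]0011   (q0,1)→(q0,0,R)
state=q0 head=1 tape=B0[0]011   (q0,0)→(q0,0,L)
state=q0 head=0 tape=B[0]0011   (q0,0)→(q0,0,L)
state=q0 head=-1 tape=[B]00011   (q0,B)→(q1,1,R)
state=q1 head=0 tape=1[0]0011   (q1,0)→(q0,B,L)
state=q0 head=-1 tape=[1]B0011   (q0,1)→(q0,0,R)
state=q0 head=0 tape=0[B]0011   (q0,B)→(q1,1,R)
state=q1 head=1 tape=01[0]011   (q1,0)→(q0,B,L)
state=q0 head=0 tape=0[1]B011   (q0,1)→(q0,0,R)
state=q0 head=1 tape=00[B]011   (q0,B)→(q1,1,R)
state=q1 head=2 tape=001[0]11   (q1,0)→(q0,B,L)
state=q0 head=1 tape=00[1]B11   (q0,1)→(q0,0,R)
state=q0 head=2 tape=000[B]11   (q0,B)→(q1,1,R)
state=q1 head=3 tape=0001[1]1   (q1,1)→(q2,B,R)
state=q2 head=4 tape=0001B[1]   (q2,1)→(q2,B,L)
state=q2 head=3 tape=0001[B]B
At halt the head is at cell 3.

3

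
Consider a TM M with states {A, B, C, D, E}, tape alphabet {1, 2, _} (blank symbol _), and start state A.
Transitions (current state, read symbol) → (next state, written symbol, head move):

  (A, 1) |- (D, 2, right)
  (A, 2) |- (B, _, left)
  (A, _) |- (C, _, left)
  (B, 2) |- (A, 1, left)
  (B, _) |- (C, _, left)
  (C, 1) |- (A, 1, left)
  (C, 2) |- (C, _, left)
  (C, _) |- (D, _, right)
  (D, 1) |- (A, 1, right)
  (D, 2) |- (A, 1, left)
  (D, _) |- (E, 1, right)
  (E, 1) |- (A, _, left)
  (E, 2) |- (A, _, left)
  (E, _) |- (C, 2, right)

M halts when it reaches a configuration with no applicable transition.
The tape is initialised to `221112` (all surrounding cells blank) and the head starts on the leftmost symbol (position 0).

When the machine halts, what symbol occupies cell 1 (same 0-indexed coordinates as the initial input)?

state=A head=0 tape=___[2]21112   (A,2)→(B,_,left)
state=B head=-1 tape=__[_]_21112   (B,_)→(C,_,left)
state=C head=-2 tape=_[_]__21112   (C,_)→(D,_,right)
state=D head=-1 tape=__[_]_21112   (D,_)→(E,1,right)
state=E head=0 tape=__1[_]21112   (E,_)→(C,2,right)
state=C head=1 tape=__12[2]1112   (C,2)→(C,_,left)
state=C head=0 tape=__1[2]_1112   (C,2)→(C,_,left)
state=C head=-1 tape=__[1]__1112   (C,1)→(A,1,left)
state=A head=-2 tape=_[_]1__1112   (A,_)→(C,_,left)
state=C head=-3 tape=[_]_1__1112   (C,_)→(D,_,right)
state=D head=-2 tape=_[_]1__1112   (D,_)→(E,1,right)
state=E head=-1 tape=_1[1]__1112   (E,1)→(A,_,left)
state=A head=-2 tape=_[1]___1112   (A,1)→(D,2,right)
state=D head=-1 tape=_2[_]__1112   (D,_)→(E,1,right)
state=E head=0 tape=_21[_]_1112   (E,_)→(C,2,right)
state=C head=1 tape=_212[_]1112   (C,_)→(D,_,right)
state=D head=2 tape=_212_[1]112   (D,1)→(A,1,right)
state=A head=3 tape=_212_1[1]12   (A,1)→(D,2,right)
state=D head=4 tape=_212_12[1]2   (D,1)→(A,1,right)
state=A head=5 tape=_212_121[2]   (A,2)→(B,_,left)
state=B head=4 tape=_212_12[1]_
Cell 1 holds _ when M halts.

_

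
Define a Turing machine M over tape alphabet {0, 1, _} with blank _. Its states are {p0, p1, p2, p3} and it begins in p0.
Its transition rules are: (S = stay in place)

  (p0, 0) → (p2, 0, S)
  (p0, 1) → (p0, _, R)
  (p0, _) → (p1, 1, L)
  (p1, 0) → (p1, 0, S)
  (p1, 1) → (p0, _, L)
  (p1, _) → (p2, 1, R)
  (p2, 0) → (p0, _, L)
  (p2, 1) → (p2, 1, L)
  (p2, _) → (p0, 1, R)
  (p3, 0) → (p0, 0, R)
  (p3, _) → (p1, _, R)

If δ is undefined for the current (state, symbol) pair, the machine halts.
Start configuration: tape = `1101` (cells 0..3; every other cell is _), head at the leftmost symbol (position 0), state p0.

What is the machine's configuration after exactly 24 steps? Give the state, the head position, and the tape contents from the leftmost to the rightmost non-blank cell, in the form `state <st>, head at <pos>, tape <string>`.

p0 | _[1]101_   read 1 → write _, move R, go to p0
p0 | __[1]01_   read 1 → write _, move R, go to p0
p0 | ___[0]1_   read 0 → write 0, move S, go to p2
p2 | ___[0]1_   read 0 → write _, move L, go to p0
p0 | __[_]_1_   read _ → write 1, move L, go to p1
p1 | _[_]1_1_   read _ → write 1, move R, go to p2
p2 | _1[1]_1_   read 1 → write 1, move L, go to p2
p2 | _[1]1_1_   read 1 → write 1, move L, go to p2
p2 | [_]11_1_   read _ → write 1, move R, go to p0
p0 | 1[1]1_1_   read 1 → write _, move R, go to p0
p0 | 1_[1]_1_   read 1 → write _, move R, go to p0
p0 | 1__[_]1_   read _ → write 1, move L, go to p1
p1 | 1_[_]11_   read _ → write 1, move R, go to p2
p2 | 1_1[1]1_   read 1 → write 1, move L, go to p2
p2 | 1_[1]11_   read 1 → write 1, move L, go to p2
p2 | 1[_]111_   read _ → write 1, move R, go to p0
p0 | 11[1]11_   read 1 → write _, move R, go to p0
p0 | 11_[1]1_   read 1 → write _, move R, go to p0
p0 | 11__[1]_   read 1 → write _, move R, go to p0
p0 | 11___[_]   read _ → write 1, move L, go to p1
p1 | 11__[_]1   read _ → write 1, move R, go to p2
p2 | 11__1[1]   read 1 → write 1, move L, go to p2
p2 | 11__[1]1   read 1 → write 1, move L, go to p2
p2 | 11_[_]11   read _ → write 1, move R, go to p0
p0 | 11_1[1]1
After 24 steps: state p0, head at 3, tape 11_111.

state p0, head at 3, tape 11_111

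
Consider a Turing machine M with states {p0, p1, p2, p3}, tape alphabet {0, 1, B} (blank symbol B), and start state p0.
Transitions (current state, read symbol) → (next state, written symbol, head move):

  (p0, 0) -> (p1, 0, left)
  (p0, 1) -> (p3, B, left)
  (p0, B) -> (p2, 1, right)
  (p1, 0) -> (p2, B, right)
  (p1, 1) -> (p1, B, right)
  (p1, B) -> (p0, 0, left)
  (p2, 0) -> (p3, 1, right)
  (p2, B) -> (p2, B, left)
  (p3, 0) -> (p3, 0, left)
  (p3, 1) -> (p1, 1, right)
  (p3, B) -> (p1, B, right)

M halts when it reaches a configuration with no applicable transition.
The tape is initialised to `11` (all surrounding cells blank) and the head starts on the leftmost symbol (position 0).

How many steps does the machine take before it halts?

p0 | BB[1]1BB   read 1 → write B, move left, go to p3
p3 | B[B]B1BB   read B → write B, move right, go to p1
p1 | BB[B]1BB   read B → write 0, move left, go to p0
p0 | B[B]01BB   read B → write 1, move right, go to p2
p2 | B1[0]1BB   read 0 → write 1, move right, go to p3
p3 | B11[1]BB   read 1 → write 1, move right, go to p1
p1 | B111[B]B   read B → write 0, move left, go to p0
p0 | B11[1]0B   read 1 → write B, move left, go to p3
p3 | B1[1]B0B   read 1 → write 1, move right, go to p1
p1 | B11[B]0B   read B → write 0, move left, go to p0
p0 | B1[1]00B   read 1 → write B, move left, go to p3
p3 | B[1]B00B   read 1 → write 1, move right, go to p1
p1 | B1[B]00B   read B → write 0, move left, go to p0
p0 | B[1]000B   read 1 → write B, move left, go to p3
p3 | [B]B000B   read B → write B, move right, go to p1
p1 | B[B]000B   read B → write 0, move left, go to p0
p0 | [B]0000B   read B → write 1, move right, go to p2
p2 | 1[0]000B   read 0 → write 1, move right, go to p3
p3 | 11[0]00B   read 0 → write 0, move left, go to p3
p3 | 1[1]000B   read 1 → write 1, move right, go to p1
p1 | 11[0]00B   read 0 → write B, move right, go to p2
p2 | 11B[0]0B   read 0 → write 1, move right, go to p3
p3 | 11B1[0]B   read 0 → write 0, move left, go to p3
p3 | 11B[1]0B   read 1 → write 1, move right, go to p1
p1 | 11B1[0]B   read 0 → write B, move right, go to p2
p2 | 11B1B[B]   read B → write B, move left, go to p2
p2 | 11B1[B]B   read B → write B, move left, go to p2
p2 | 11B[1]BB
M halts after 27 transitions.

27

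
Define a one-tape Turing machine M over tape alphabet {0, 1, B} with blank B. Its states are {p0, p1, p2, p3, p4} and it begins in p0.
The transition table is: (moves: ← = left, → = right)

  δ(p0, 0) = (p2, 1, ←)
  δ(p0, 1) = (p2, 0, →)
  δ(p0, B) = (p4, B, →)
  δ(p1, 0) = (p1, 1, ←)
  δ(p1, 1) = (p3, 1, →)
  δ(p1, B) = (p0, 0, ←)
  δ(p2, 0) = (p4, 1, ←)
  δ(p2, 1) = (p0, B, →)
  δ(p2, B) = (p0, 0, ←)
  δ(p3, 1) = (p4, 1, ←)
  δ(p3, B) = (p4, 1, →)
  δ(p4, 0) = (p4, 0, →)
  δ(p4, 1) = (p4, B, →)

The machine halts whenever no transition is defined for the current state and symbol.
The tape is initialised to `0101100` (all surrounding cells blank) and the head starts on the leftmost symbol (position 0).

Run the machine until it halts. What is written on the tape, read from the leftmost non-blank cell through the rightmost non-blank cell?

state=p0 head=0 tape=BB[0]101100B   (p0,0)→(p2,1,←)
state=p2 head=-1 tape=B[B]1101100B   (p2,B)→(p0,0,←)
state=p0 head=-2 tape=[B]01101100B   (p0,B)→(p4,B,→)
state=p4 head=-1 tape=B[0]1101100B   (p4,0)→(p4,0,→)
state=p4 head=0 tape=B0[1]101100B   (p4,1)→(p4,B,→)
state=p4 head=1 tape=B0B[1]01100B   (p4,1)→(p4,B,→)
state=p4 head=2 tape=B0BB[0]1100B   (p4,0)→(p4,0,→)
state=p4 head=3 tape=B0BB0[1]100B   (p4,1)→(p4,B,→)
state=p4 head=4 tape=B0BB0B[1]00B   (p4,1)→(p4,B,→)
state=p4 head=5 tape=B0BB0BB[0]0B   (p4,0)→(p4,0,→)
state=p4 head=6 tape=B0BB0BB0[0]B   (p4,0)→(p4,0,→)
state=p4 head=7 tape=B0BB0BB00[B]
The non-blank tape span at halt is 0BB0BB00.

0BB0BB00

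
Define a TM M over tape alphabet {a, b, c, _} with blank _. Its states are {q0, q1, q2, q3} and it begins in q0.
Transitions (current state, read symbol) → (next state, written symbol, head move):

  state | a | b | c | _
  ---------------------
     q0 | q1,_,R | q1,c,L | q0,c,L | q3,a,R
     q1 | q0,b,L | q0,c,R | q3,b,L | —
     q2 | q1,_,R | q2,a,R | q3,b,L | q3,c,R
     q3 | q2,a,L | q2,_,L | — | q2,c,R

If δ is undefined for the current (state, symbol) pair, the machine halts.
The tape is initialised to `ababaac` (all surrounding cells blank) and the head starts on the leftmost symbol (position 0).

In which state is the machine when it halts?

state=q0 head=0 tape=[a]babaac   (q0,a)→(q1,_,R)
state=q1 head=1 tape=_[b]abaac   (q1,b)→(q0,c,R)
state=q0 head=2 tape=_c[a]baac   (q0,a)→(q1,_,R)
state=q1 head=3 tape=_c_[b]aac   (q1,b)→(q0,c,R)
state=q0 head=4 tape=_c_c[a]ac   (q0,a)→(q1,_,R)
state=q1 head=5 tape=_c_c_[a]c   (q1,a)→(q0,b,L)
state=q0 head=4 tape=_c_c[_]bc   (q0,_)→(q3,a,R)
state=q3 head=5 tape=_c_ca[b]c   (q3,b)→(q2,_,L)
state=q2 head=4 tape=_c_c[a]_c   (q2,a)→(q1,_,R)
state=q1 head=5 tape=_c_c_[_]c
No transition is defined for (q1, _); M halts in state q1.

q1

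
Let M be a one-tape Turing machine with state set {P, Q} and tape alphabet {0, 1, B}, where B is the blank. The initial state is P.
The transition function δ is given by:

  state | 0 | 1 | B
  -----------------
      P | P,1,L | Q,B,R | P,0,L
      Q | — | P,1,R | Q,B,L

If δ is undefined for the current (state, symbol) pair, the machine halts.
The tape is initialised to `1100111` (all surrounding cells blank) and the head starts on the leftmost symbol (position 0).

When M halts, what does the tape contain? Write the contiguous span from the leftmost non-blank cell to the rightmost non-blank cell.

1BB0

state=P head=0 tape=[1]100111B   (P,1)→(Q,B,R)
state=Q head=1 tape=B[1]00111B   (Q,1)→(P,1,R)
state=P head=2 tape=B1[0]0111B   (P,0)→(P,1,L)
state=P head=1 tape=B[1]10111B   (P,1)→(Q,B,R)
state=Q head=2 tape=BB[1]0111B   (Q,1)→(P,1,R)
state=P head=3 tape=BB1[0]111B   (P,0)→(P,1,L)
state=P head=2 tape=BB[1]1111B   (P,1)→(Q,B,R)
state=Q head=3 tape=BBB[1]111B   (Q,1)→(P,1,R)
state=P head=4 tape=BBB1[1]11B   (P,1)→(Q,B,R)
state=Q head=5 tape=BBB1B[1]1B   (Q,1)→(P,1,R)
state=P head=6 tape=BBB1B1[1]B   (P,1)→(Q,B,R)
state=Q head=7 tape=BBB1B1B[B]   (Q,B)→(Q,B,L)
state=Q head=6 tape=BBB1B1[B]B   (Q,B)→(Q,B,L)
state=Q head=5 tape=BBB1B[1]BB   (Q,1)→(P,1,R)
state=P head=6 tape=BBB1B1[B]B   (P,B)→(P,0,L)
state=P head=5 tape=BBB1B[1]0B   (P,1)→(Q,B,R)
state=Q head=6 tape=BBB1BB[0]B
The non-blank tape span at halt is 1BB0.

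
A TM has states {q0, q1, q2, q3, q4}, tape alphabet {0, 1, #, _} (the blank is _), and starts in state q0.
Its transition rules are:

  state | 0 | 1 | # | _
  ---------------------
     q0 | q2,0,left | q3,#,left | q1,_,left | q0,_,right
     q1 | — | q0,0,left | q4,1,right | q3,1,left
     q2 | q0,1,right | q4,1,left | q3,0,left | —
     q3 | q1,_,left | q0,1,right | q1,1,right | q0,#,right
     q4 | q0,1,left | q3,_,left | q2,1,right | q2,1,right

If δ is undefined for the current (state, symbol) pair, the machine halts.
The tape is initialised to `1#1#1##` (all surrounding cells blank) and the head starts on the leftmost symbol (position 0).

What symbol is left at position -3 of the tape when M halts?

1

q0 | ____[1]#1#1##   read 1 → write #, move left, go to q3
q3 | ___[_]##1#1##   read _ → write #, move right, go to q0
q0 | ___#[#]#1#1##   read # → write _, move left, go to q1
q1 | ___[#]_#1#1##   read # → write 1, move right, go to q4
q4 | ___1[_]#1#1##   read _ → write 1, move right, go to q2
q2 | ___11[#]1#1##   read # → write 0, move left, go to q3
q3 | ___1[1]01#1##   read 1 → write 1, move right, go to q0
q0 | ___11[0]1#1##   read 0 → write 0, move left, go to q2
q2 | ___1[1]01#1##   read 1 → write 1, move left, go to q4
q4 | ___[1]101#1##   read 1 → write _, move left, go to q3
q3 | __[_]_101#1##   read _ → write #, move right, go to q0
q0 | __#[_]101#1##   read _ → write _, move right, go to q0
q0 | __#_[1]01#1##   read 1 → write #, move left, go to q3
q3 | __#[_]#01#1##   read _ → write #, move right, go to q0
q0 | __##[#]01#1##   read # → write _, move left, go to q1
q1 | __#[#]_01#1##   read # → write 1, move right, go to q4
q4 | __#1[_]01#1##   read _ → write 1, move right, go to q2
q2 | __#11[0]1#1##   read 0 → write 1, move right, go to q0
q0 | __#111[1]#1##   read 1 → write #, move left, go to q3
q3 | __#11[1]##1##   read 1 → write 1, move right, go to q0
q0 | __#111[#]#1##   read # → write _, move left, go to q1
q1 | __#11[1]_#1##   read 1 → write 0, move left, go to q0
q0 | __#1[1]0_#1##   read 1 → write #, move left, go to q3
q3 | __#[1]#0_#1##   read 1 → write 1, move right, go to q0
q0 | __#1[#]0_#1##   read # → write _, move left, go to q1
q1 | __#[1]_0_#1##   read 1 → write 0, move left, go to q0
q0 | __[#]0_0_#1##   read # → write _, move left, go to q1
q1 | _[_]_0_0_#1##   read _ → write 1, move left, go to q3
q3 | [_]1_0_0_#1##   read _ → write #, move right, go to q0
q0 | #[1]_0_0_#1##   read 1 → write #, move left, go to q3
q3 | [#]#_0_0_#1##   read # → write 1, move right, go to q1
q1 | 1[#]_0_0_#1##   read # → write 1, move right, go to q4
q4 | 11[_]0_0_#1##   read _ → write 1, move right, go to q2
q2 | 111[0]_0_#1##   read 0 → write 1, move right, go to q0
q0 | 1111[_]0_#1##   read _ → write _, move right, go to q0
q0 | 1111_[0]_#1##   read 0 → write 0, move left, go to q2
q2 | 1111[_]0_#1##
Cell -3 holds 1 when M halts.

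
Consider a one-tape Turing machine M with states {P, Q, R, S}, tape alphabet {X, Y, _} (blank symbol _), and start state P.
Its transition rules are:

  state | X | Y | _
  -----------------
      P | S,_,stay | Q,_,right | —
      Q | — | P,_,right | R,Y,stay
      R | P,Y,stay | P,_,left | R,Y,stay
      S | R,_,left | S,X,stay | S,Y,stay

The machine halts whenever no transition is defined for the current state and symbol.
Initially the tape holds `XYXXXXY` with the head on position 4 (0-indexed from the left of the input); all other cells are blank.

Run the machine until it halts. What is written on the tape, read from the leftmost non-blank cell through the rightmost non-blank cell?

XYX__XY

P | XYXX[X]XY   read X → write _, move stay, go to S
S | XYXX[_]XY   read _ → write Y, move stay, go to S
S | XYXX[Y]XY   read Y → write X, move stay, go to S
S | XYXX[X]XY   read X → write _, move left, go to R
R | XYX[X]_XY   read X → write Y, move stay, go to P
P | XYX[Y]_XY   read Y → write _, move right, go to Q
Q | XYX_[_]XY   read _ → write Y, move stay, go to R
R | XYX_[Y]XY   read Y → write _, move left, go to P
P | XYX[_]_XY
The non-blank tape span at halt is XYX__XY.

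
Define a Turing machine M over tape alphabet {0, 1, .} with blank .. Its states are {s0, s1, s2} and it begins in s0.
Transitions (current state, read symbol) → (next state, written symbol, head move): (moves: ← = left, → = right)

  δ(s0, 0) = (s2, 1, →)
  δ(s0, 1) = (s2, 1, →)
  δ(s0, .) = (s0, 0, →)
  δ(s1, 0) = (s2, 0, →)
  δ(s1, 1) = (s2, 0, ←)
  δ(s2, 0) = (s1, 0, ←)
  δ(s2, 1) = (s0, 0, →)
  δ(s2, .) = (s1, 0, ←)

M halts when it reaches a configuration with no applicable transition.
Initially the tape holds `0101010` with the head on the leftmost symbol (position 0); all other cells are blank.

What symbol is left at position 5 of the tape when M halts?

0

s0 | ..[0]101010.   read 0 → write 1, move →, go to s2
s2 | ..1[1]01010.   read 1 → write 0, move →, go to s0
s0 | ..10[0]1010.   read 0 → write 1, move →, go to s2
s2 | ..101[1]010.   read 1 → write 0, move →, go to s0
s0 | ..1010[0]10.   read 0 → write 1, move →, go to s2
s2 | ..10101[1]0.   read 1 → write 0, move →, go to s0
s0 | ..101010[0].   read 0 → write 1, move →, go to s2
s2 | ..1010101[.]   read . → write 0, move ←, go to s1
s1 | ..101010[1]0   read 1 → write 0, move ←, go to s2
s2 | ..10101[0]00   read 0 → write 0, move ←, go to s1
s1 | ..1010[1]000   read 1 → write 0, move ←, go to s2
s2 | ..101[0]0000   read 0 → write 0, move ←, go to s1
s1 | ..10[1]00000   read 1 → write 0, move ←, go to s2
s2 | ..1[0]000000   read 0 → write 0, move ←, go to s1
s1 | ..[1]0000000   read 1 → write 0, move ←, go to s2
s2 | .[.]00000000   read . → write 0, move ←, go to s1
s1 | [.]000000000
Cell 5 holds 0 when M halts.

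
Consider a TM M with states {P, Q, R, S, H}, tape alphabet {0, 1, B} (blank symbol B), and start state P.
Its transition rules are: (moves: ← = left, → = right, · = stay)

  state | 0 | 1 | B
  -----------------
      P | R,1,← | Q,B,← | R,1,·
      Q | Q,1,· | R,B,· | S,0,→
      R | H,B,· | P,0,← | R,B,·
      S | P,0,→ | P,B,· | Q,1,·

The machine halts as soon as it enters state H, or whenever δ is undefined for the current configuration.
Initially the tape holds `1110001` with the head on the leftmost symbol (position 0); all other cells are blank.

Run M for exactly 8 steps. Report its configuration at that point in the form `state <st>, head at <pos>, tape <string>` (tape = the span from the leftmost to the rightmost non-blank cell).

state=P head=0 tape=B[1]110001   (P,1)→(Q,B,←)
state=Q head=-1 tape=[B]B110001   (Q,B)→(S,0,→)
state=S head=0 tape=0[B]110001   (S,B)→(Q,1,·)
state=Q head=0 tape=0[1]110001   (Q,1)→(R,B,·)
state=R head=0 tape=0[B]110001   (R,B)→(R,B,·)
state=R head=0 tape=0[B]110001   (R,B)→(R,B,·)
state=R head=0 tape=0[B]110001   (R,B)→(R,B,·)
state=R head=0 tape=0[B]110001   (R,B)→(R,B,·)
state=R head=0 tape=0[B]110001
After 8 steps: state R, head at 0, tape 0B110001.

state R, head at 0, tape 0B110001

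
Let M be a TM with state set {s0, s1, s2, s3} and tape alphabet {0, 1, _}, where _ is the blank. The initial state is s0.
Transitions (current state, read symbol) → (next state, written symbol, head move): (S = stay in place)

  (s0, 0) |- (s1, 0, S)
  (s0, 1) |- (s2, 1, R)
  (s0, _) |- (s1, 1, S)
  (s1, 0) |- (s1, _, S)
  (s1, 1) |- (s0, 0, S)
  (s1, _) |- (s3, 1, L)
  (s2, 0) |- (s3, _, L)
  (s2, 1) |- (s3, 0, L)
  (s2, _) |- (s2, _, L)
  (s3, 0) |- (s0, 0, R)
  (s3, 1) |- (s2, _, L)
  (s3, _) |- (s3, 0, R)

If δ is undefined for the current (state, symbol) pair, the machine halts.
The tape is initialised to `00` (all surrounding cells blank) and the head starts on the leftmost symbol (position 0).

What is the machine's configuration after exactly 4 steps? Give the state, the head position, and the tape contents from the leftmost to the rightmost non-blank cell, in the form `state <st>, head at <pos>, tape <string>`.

state=s0 head=0 tape=_[0]0   (s0,0)→(s1,0,S)
state=s1 head=0 tape=_[0]0   (s1,0)→(s1,_,S)
state=s1 head=0 tape=_[_]0   (s1,_)→(s3,1,L)
state=s3 head=-1 tape=[_]10   (s3,_)→(s3,0,R)
state=s3 head=0 tape=0[1]0
After 4 steps: state s3, head at 0, tape 010.

state s3, head at 0, tape 010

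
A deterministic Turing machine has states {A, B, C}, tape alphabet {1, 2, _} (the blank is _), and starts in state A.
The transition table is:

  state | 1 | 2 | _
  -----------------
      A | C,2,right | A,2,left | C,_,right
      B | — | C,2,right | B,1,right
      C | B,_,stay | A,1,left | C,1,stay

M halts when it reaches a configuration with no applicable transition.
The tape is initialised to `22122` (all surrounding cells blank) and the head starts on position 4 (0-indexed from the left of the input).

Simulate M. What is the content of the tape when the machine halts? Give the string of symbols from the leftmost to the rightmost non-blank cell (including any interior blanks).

11112

A | _2212[2]   read 2 → write 2, move left, go to A
A | _221[2]2   read 2 → write 2, move left, go to A
A | _22[1]22   read 1 → write 2, move right, go to C
C | _222[2]2   read 2 → write 1, move left, go to A
A | _22[2]12   read 2 → write 2, move left, go to A
A | _2[2]212   read 2 → write 2, move left, go to A
A | _[2]2212   read 2 → write 2, move left, go to A
A | [_]22212   read _ → write _, move right, go to C
C | _[2]2212   read 2 → write 1, move left, go to A
A | [_]12212   read _ → write _, move right, go to C
C | _[1]2212   read 1 → write _, move stay, go to B
B | _[_]2212   read _ → write 1, move right, go to B
B | _1[2]212   read 2 → write 2, move right, go to C
C | _12[2]12   read 2 → write 1, move left, go to A
A | _1[2]112   read 2 → write 2, move left, go to A
A | _[1]2112   read 1 → write 2, move right, go to C
C | _2[2]112   read 2 → write 1, move left, go to A
A | _[2]1112   read 2 → write 2, move left, go to A
A | [_]21112   read _ → write _, move right, go to C
C | _[2]1112   read 2 → write 1, move left, go to A
A | [_]11112   read _ → write _, move right, go to C
C | _[1]1112   read 1 → write _, move stay, go to B
B | _[_]1112   read _ → write 1, move right, go to B
B | _1[1]112
The non-blank tape span at halt is 11112.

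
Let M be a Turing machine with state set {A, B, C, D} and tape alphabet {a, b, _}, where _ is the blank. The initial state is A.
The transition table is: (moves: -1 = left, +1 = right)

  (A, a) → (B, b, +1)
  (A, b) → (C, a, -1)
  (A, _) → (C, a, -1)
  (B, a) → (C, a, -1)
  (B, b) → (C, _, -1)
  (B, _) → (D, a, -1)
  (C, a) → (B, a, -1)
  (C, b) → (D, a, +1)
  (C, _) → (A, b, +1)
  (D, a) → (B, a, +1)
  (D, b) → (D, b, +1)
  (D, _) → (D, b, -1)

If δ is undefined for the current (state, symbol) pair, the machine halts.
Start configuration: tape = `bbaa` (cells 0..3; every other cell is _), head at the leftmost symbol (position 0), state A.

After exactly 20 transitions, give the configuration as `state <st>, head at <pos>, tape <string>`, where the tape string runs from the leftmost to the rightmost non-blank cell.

state=A head=0 tape=___[b]baa   (A,b)→(C,a,-1)
state=C head=-1 tape=__[_]abaa   (C,_)→(A,b,+1)
state=A head=0 tape=__b[a]baa   (A,a)→(B,b,+1)
state=B head=1 tape=__bb[b]aa   (B,b)→(C,_,-1)
state=C head=0 tape=__b[b]_aa   (C,b)→(D,a,+1)
state=D head=1 tape=__ba[_]aa   (D,_)→(D,b,-1)
state=D head=0 tape=__b[a]baa   (D,a)→(B,a,+1)
state=B head=1 tape=__ba[b]aa   (B,b)→(C,_,-1)
state=C head=0 tape=__b[a]_aa   (C,a)→(B,a,-1)
state=B head=-1 tape=__[b]a_aa   (B,b)→(C,_,-1)
state=C head=-2 tape=_[_]_a_aa   (C,_)→(A,b,+1)
state=A head=-1 tape=_b[_]a_aa   (A,_)→(C,a,-1)
state=C head=-2 tape=_[b]aa_aa   (C,b)→(D,a,+1)
state=D head=-1 tape=_a[a]a_aa   (D,a)→(B,a,+1)
state=B head=0 tape=_aa[a]_aa   (B,a)→(C,a,-1)
state=C head=-1 tape=_a[a]a_aa   (C,a)→(B,a,-1)
state=B head=-2 tape=_[a]aa_aa   (B,a)→(C,a,-1)
state=C head=-3 tape=[_]aaa_aa   (C,_)→(A,b,+1)
state=A head=-2 tape=b[a]aa_aa   (A,a)→(B,b,+1)
state=B head=-1 tape=bb[a]a_aa   (B,a)→(C,a,-1)
state=C head=-2 tape=b[b]aa_aa
After 20 steps: state C, head at -2, tape bbaa_aa.

state C, head at -2, tape bbaa_aa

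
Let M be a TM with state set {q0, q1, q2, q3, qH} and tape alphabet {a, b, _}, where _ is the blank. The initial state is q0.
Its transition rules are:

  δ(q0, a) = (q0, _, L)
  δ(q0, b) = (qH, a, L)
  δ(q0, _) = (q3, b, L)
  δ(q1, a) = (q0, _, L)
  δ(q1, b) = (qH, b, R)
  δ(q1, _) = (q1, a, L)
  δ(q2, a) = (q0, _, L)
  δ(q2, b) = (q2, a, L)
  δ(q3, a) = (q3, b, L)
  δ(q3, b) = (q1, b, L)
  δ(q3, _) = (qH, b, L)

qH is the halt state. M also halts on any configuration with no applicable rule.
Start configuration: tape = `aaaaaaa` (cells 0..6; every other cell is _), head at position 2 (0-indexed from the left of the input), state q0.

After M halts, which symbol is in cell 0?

state=q0 head=2 tape=___aa[a]aaaa   (q0,a)→(q0,_,L)
state=q0 head=1 tape=___a[a]_aaaa   (q0,a)→(q0,_,L)
state=q0 head=0 tape=___[a]__aaaa   (q0,a)→(q0,_,L)
state=q0 head=-1 tape=__[_]___aaaa   (q0,_)→(q3,b,L)
state=q3 head=-2 tape=_[_]b___aaaa   (q3,_)→(qH,b,L)
state=qH head=-3 tape=[_]bb___aaaa
Cell 0 holds _ when M halts.

_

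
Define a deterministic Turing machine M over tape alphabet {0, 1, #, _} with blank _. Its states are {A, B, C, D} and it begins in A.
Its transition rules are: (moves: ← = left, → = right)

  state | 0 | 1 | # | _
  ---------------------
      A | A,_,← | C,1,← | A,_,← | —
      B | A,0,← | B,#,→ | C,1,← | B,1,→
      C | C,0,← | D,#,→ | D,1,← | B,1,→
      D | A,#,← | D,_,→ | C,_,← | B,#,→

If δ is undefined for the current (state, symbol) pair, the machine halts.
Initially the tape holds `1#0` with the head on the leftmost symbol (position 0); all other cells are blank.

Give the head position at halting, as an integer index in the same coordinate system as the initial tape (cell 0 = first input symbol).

1

state=A head=0 tape=_[1]#0   (A,1)→(C,1,←)
state=C head=-1 tape=[_]1#0   (C,_)→(B,1,→)
state=B head=0 tape=1[1]#0   (B,1)→(B,#,→)
state=B head=1 tape=1#[#]0   (B,#)→(C,1,←)
state=C head=0 tape=1[#]10   (C,#)→(D,1,←)
state=D head=-1 tape=[1]110   (D,1)→(D,_,→)
state=D head=0 tape=_[1]10   (D,1)→(D,_,→)
state=D head=1 tape=__[1]0   (D,1)→(D,_,→)
state=D head=2 tape=___[0]   (D,0)→(A,#,←)
state=A head=1 tape=__[_]#
At halt the head is at cell 1.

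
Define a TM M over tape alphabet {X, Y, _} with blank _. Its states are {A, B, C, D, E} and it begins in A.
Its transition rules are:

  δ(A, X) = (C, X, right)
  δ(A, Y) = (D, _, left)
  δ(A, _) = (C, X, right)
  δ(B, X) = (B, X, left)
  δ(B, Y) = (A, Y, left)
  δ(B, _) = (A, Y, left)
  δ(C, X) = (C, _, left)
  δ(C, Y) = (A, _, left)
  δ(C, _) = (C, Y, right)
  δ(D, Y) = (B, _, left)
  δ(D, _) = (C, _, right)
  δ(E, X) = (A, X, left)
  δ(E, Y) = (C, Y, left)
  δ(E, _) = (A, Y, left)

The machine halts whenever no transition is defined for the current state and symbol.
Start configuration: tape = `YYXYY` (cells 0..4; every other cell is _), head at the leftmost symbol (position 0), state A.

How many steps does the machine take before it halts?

state=A head=0 tape=_[Y]YXYY   (A,Y)→(D,_,left)
state=D head=-1 tape=[_]_YXYY   (D,_)→(C,_,right)
state=C head=0 tape=_[_]YXYY   (C,_)→(C,Y,right)
state=C head=1 tape=_Y[Y]XYY   (C,Y)→(A,_,left)
state=A head=0 tape=_[Y]_XYY   (A,Y)→(D,_,left)
state=D head=-1 tape=[_]__XYY   (D,_)→(C,_,right)
state=C head=0 tape=_[_]_XYY   (C,_)→(C,Y,right)
state=C head=1 tape=_Y[_]XYY   (C,_)→(C,Y,right)
state=C head=2 tape=_YY[X]YY   (C,X)→(C,_,left)
state=C head=1 tape=_Y[Y]_YY   (C,Y)→(A,_,left)
state=A head=0 tape=_[Y]__YY   (A,Y)→(D,_,left)
state=D head=-1 tape=[_]___YY   (D,_)→(C,_,right)
state=C head=0 tape=_[_]__YY   (C,_)→(C,Y,right)
state=C head=1 tape=_Y[_]_YY   (C,_)→(C,Y,right)
state=C head=2 tape=_YY[_]YY   (C,_)→(C,Y,right)
state=C head=3 tape=_YYY[Y]Y   (C,Y)→(A,_,left)
state=A head=2 tape=_YY[Y]_Y   (A,Y)→(D,_,left)
state=D head=1 tape=_Y[Y]__Y   (D,Y)→(B,_,left)
state=B head=0 tape=_[Y]___Y   (B,Y)→(A,Y,left)
state=A head=-1 tape=[_]Y___Y   (A,_)→(C,X,right)
state=C head=0 tape=X[Y]___Y   (C,Y)→(A,_,left)
state=A head=-1 tape=[X]____Y   (A,X)→(C,X,right)
state=C head=0 tape=X[_]___Y   (C,_)→(C,Y,right)
state=C head=1 tape=XY[_]__Y   (C,_)→(C,Y,right)
state=C head=2 tape=XYY[_]_Y   (C,_)→(C,Y,right)
state=C head=3 tape=XYYY[_]Y   (C,_)→(C,Y,right)
state=C head=4 tape=XYYYY[Y]   (C,Y)→(A,_,left)
state=A head=3 tape=XYYY[Y]_   (A,Y)→(D,_,left)
state=D head=2 tape=XYY[Y]__   (D,Y)→(B,_,left)
state=B head=1 tape=XY[Y]___   (B,Y)→(A,Y,left)
state=A head=0 tape=X[Y]Y___   (A,Y)→(D,_,left)
state=D head=-1 tape=[X]_Y___
M halts after 31 transitions.

31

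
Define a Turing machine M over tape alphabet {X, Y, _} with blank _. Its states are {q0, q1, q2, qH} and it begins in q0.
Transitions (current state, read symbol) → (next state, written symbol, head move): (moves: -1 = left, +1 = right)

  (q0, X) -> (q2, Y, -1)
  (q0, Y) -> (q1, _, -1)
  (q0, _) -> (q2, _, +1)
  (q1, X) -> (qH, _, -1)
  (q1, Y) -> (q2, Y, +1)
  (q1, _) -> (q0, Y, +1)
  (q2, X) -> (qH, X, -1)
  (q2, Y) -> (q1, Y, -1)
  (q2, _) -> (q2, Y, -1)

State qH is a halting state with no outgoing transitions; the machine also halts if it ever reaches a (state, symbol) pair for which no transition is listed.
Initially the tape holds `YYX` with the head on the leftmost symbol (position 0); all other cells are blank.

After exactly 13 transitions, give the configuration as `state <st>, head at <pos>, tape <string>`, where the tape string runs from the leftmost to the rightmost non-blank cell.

state q1, head at -1, tape YYYX

q0 | _[Y]YX   read Y → write _, move -1, go to q1
q1 | [_]_YX   read _ → write Y, move +1, go to q0
q0 | Y[_]YX   read _ → write _, move +1, go to q2
q2 | Y_[Y]X   read Y → write Y, move -1, go to q1
q1 | Y[_]YX   read _ → write Y, move +1, go to q0
q0 | YY[Y]X   read Y → write _, move -1, go to q1
q1 | Y[Y]_X   read Y → write Y, move +1, go to q2
q2 | YY[_]X   read _ → write Y, move -1, go to q2
q2 | Y[Y]YX   read Y → write Y, move -1, go to q1
q1 | [Y]YYX   read Y → write Y, move +1, go to q2
q2 | Y[Y]YX   read Y → write Y, move -1, go to q1
q1 | [Y]YYX   read Y → write Y, move +1, go to q2
q2 | Y[Y]YX   read Y → write Y, move -1, go to q1
q1 | [Y]YYX
After 13 steps: state q1, head at -1, tape YYYX.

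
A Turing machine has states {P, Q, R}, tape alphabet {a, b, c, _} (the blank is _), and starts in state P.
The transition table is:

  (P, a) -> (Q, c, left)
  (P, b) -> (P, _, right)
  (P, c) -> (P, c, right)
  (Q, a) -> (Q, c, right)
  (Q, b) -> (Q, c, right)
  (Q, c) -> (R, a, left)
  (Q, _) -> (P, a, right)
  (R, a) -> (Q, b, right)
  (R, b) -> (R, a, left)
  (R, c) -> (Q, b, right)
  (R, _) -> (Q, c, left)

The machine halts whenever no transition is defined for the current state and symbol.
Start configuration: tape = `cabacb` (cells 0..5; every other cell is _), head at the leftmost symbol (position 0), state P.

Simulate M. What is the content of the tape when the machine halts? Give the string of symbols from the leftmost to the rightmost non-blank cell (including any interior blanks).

state=P head=0 tape=__[c]abacb__   (P,c)→(P,c,right)
state=P head=1 tape=__c[a]bacb__   (P,a)→(Q,c,left)
state=Q head=0 tape=__[c]cbacb__   (Q,c)→(R,a,left)
state=R head=-1 tape=_[_]acbacb__   (R,_)→(Q,c,left)
state=Q head=-2 tape=[_]cacbacb__   (Q,_)→(P,a,right)
state=P head=-1 tape=a[c]acbacb__   (P,c)→(P,c,right)
state=P head=0 tape=ac[a]cbacb__   (P,a)→(Q,c,left)
state=Q head=-1 tape=a[c]ccbacb__   (Q,c)→(R,a,left)
state=R head=-2 tape=[a]accbacb__   (R,a)→(Q,b,right)
state=Q head=-1 tape=b[a]ccbacb__   (Q,a)→(Q,c,right)
state=Q head=0 tape=bc[c]cbacb__   (Q,c)→(R,a,left)
state=R head=-1 tape=b[c]acbacb__   (R,c)→(Q,b,right)
state=Q head=0 tape=bb[a]cbacb__   (Q,a)→(Q,c,right)
state=Q head=1 tape=bbc[c]bacb__   (Q,c)→(R,a,left)
state=R head=0 tape=bb[c]abacb__   (R,c)→(Q,b,right)
state=Q head=1 tape=bbb[a]bacb__   (Q,a)→(Q,c,right)
state=Q head=2 tape=bbbc[b]acb__   (Q,b)→(Q,c,right)
state=Q head=3 tape=bbbcc[a]cb__   (Q,a)→(Q,c,right)
state=Q head=4 tape=bbbccc[c]b__   (Q,c)→(R,a,left)
state=R head=3 tape=bbbcc[c]ab__   (R,c)→(Q,b,right)
state=Q head=4 tape=bbbccb[a]b__   (Q,a)→(Q,c,right)
state=Q head=5 tape=bbbccbc[b]__   (Q,b)→(Q,c,right)
state=Q head=6 tape=bbbccbcc[_]_   (Q,_)→(P,a,right)
state=P head=7 tape=bbbccbcca[_]
The non-blank tape span at halt is bbbccbcca.

bbbccbcca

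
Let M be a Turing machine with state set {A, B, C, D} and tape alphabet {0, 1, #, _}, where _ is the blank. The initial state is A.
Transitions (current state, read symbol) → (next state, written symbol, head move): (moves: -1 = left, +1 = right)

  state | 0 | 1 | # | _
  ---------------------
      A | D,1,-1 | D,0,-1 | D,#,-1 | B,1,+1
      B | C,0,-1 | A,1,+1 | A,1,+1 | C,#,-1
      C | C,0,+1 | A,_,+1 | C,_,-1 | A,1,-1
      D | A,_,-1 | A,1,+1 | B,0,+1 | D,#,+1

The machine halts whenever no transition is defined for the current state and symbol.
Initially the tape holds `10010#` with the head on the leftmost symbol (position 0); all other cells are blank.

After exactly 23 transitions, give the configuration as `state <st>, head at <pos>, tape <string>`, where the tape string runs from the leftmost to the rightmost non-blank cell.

state D, head at -1, tape 0100010#

A | __[1]0010#   read 1 → write 0, move -1, go to D
D | _[_]00010#   read _ → write #, move +1, go to D
D | _#[0]0010#   read 0 → write _, move -1, go to A
A | _[#]_0010#   read # → write #, move -1, go to D
D | [_]#_0010#   read _ → write #, move +1, go to D
D | #[#]_0010#   read # → write 0, move +1, go to B
B | #0[_]0010#   read _ → write #, move -1, go to C
C | #[0]#0010#   read 0 → write 0, move +1, go to C
C | #0[#]0010#   read # → write _, move -1, go to C
C | #[0]_0010#   read 0 → write 0, move +1, go to C
C | #0[_]0010#   read _ → write 1, move -1, go to A
A | #[0]10010#   read 0 → write 1, move -1, go to D
D | [#]110010#   read # → write 0, move +1, go to B
B | 0[1]10010#   read 1 → write 1, move +1, go to A
A | 01[1]0010#   read 1 → write 0, move -1, go to D
D | 0[1]00010#   read 1 → write 1, move +1, go to A
A | 01[0]0010#   read 0 → write 1, move -1, go to D
D | 0[1]10010#   read 1 → write 1, move +1, go to A
A | 01[1]0010#   read 1 → write 0, move -1, go to D
D | 0[1]00010#   read 1 → write 1, move +1, go to A
A | 01[0]0010#   read 0 → write 1, move -1, go to D
D | 0[1]10010#   read 1 → write 1, move +1, go to A
A | 01[1]0010#   read 1 → write 0, move -1, go to D
D | 0[1]00010#
After 23 steps: state D, head at -1, tape 0100010#.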